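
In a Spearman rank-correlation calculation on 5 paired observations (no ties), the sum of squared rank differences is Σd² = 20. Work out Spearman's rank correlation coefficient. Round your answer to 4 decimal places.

ρ = 1 − 6Σd² / [n(n²−1)] = 1 − 6×20 / (5×24)
  = 1 − 120/120 = 1 − 1.00000 ≈ 0.0000

0.0000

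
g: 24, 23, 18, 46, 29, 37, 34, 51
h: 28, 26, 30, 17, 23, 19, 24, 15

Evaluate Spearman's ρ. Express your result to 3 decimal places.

-0.952

Rank g: 3, 2, 1, 7, 4, 6, 5, 8
Rank h: 7, 6, 8, 2, 4, 3, 5, 1
d = rank(g) − rank(h): -4, -4, -7, 5, 0, 3, 0, 7; Σd² = 164
ρ = 1 − 6Σd² / [n(n²−1)] = 1 − 6×164 / (8×63) = 1 − 984/504 ≈ -0.952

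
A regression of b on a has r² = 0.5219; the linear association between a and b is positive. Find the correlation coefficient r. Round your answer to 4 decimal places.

0.7224

|r| = √0.5219 = 0.7224
The association is positive, so r = 0.7224.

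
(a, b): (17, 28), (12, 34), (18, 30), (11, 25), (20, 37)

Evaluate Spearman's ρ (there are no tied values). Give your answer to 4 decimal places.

Rank a: 3, 2, 4, 1, 5
Rank b: 2, 4, 3, 1, 5
d = rank(a) − rank(b): 1, -2, 1, 0, 0; Σd² = 6
ρ = 1 − 6Σd² / [n(n²−1)] = 1 − 6×6 / (5×24) = 1 − 36/120 ≈ 0.7000

0.7000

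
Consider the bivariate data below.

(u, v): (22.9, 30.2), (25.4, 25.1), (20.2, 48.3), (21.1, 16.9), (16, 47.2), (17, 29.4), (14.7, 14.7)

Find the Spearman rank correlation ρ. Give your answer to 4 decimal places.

Rank u: 6, 7, 4, 5, 2, 3, 1
Rank v: 5, 3, 7, 2, 6, 4, 1
d = rank(u) − rank(v): 1, 4, -3, 3, -4, -1, 0; Σd² = 52
ρ = 1 − 6Σd² / [n(n²−1)] = 1 − 6×52 / (7×48) = 1 − 312/336 ≈ 0.0714

0.0714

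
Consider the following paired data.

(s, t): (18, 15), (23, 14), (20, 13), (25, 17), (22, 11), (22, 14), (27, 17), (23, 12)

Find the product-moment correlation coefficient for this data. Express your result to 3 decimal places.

0.463

n = 8, Σs = 180, Σt = 113, Σs² = 4104, Σt² = 1629, Σst = 2562
nΣst − ΣsΣt = 20496 − 20340 = 156
nΣs² − (Σs)² = 32832 − 32400 = 432; nΣt² − (Σt)² = 13032 − 12769 = 263
r = 156 / √(432 × 263) = 156 / 337.0697 ≈ 0.463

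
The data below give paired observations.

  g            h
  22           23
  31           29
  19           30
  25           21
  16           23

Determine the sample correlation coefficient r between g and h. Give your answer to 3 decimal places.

n = 5, Σg = 113, Σh = 126, Σg² = 2687, Σh² = 3240, Σgh = 2868
nΣgh − ΣgΣh = 14340 − 14238 = 102
nΣg² − (Σg)² = 13435 − 12769 = 666; nΣh² − (Σh)² = 16200 − 15876 = 324
r = 102 / √(666 × 324) = 102 / 464.5256 ≈ 0.220

0.220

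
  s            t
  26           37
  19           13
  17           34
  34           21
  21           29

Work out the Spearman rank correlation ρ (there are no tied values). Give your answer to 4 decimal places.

0.0000

Rank s: 4, 2, 1, 5, 3
Rank t: 5, 1, 4, 2, 3
d = rank(s) − rank(t): -1, 1, -3, 3, 0; Σd² = 20
ρ = 1 − 6Σd² / [n(n²−1)] = 1 − 6×20 / (5×24) = 1 − 120/120 ≈ 0.0000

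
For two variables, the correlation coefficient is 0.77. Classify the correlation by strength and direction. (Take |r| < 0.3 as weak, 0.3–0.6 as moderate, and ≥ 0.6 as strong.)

strong positive

r = 0.77 > 0 so the relationship is positive.
|r| = 0.77, which falls in the strong range.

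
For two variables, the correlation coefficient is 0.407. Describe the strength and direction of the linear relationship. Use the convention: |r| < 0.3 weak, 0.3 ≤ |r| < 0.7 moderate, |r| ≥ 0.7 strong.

r = 0.407 > 0 so the relationship is positive.
|r| = 0.407, which falls in the moderate range.

moderate positive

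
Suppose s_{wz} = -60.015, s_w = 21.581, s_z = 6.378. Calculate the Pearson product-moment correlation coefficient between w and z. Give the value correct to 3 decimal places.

r = Cov(w,z) / (s_w · s_z) = -60.015 / (21.581 × 6.378)
  = -60.015 / 137.6436 ≈ -0.436

-0.436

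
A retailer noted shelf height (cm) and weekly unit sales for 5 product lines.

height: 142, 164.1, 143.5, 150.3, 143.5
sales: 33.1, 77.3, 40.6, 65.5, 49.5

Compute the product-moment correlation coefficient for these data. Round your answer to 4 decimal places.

n = 5, Σx = 743.4, Σy = 266, Σx² = 110867.4, Σy² = 15459.76, Σxy = 40159.13
nΣxy − ΣxΣy = 200795.65 − 197744.4 = 3051.25
nΣx² − (Σx)² = 554337 − 552643.56 = 1693.44; nΣy² − (Σy)² = 77298.8 − 70756 = 6542.8
r = 3051.25 / √(1693.44 × 6542.8) = 3051.25 / 3328.6392 ≈ 0.9167

0.9167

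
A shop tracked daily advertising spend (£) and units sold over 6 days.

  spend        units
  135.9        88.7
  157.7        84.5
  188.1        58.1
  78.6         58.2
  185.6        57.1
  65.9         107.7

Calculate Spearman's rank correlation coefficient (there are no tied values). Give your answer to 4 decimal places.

Rank spend: 3, 4, 6, 2, 5, 1
Rank units: 5, 4, 2, 3, 1, 6
d = rank(spend) − rank(units): -2, 0, 4, -1, 4, -5; Σd² = 62
ρ = 1 − 6Σd² / [n(n²−1)] = 1 − 6×62 / (6×35) = 1 − 372/210 ≈ -0.7714

-0.7714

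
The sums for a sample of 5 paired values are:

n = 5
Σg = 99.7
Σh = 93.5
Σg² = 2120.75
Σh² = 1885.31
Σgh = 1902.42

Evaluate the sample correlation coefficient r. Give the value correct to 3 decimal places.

r = (nΣgh − ΣgΣh) / √[(nΣg² − (Σg)²)(nΣh² − (Σh)²)]
Numerator: 5×1902.42 − 99.7×93.5 = 190.15
Denominator: √[(10603.75 − 9940.09)(9426.55 − 8742.25)] = √[663.66 × 684.3] = 673.9010
r = 190.15 / 673.9010 ≈ 0.282

0.282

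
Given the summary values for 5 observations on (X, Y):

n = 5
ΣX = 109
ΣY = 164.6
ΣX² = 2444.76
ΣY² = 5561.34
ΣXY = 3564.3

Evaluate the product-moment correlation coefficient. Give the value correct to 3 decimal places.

r = (nΣXY − ΣXΣY) / √[(nΣX² − (ΣX)²)(nΣY² − (ΣY)²)]
Numerator: 5×3564.3 − 109×164.6 = -119.9
Denominator: √[(12223.8 − 11881)(27806.7 − 27093.16)] = √[342.8 × 713.54] = 494.5720
r = -119.9 / 494.5720 ≈ -0.242

-0.242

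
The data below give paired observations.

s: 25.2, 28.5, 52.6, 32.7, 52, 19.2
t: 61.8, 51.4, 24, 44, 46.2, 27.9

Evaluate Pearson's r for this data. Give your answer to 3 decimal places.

n = 6, Σs = 210.2, Σt = 255.3, Σs² = 8355.98, Σt² = 11886.05, Σst = 8661.54
nΣst − ΣsΣt = 51969.24 − 53664.06 = -1694.82
nΣs² − (Σs)² = 50135.88 − 44184.04 = 5951.84; nΣt² − (Σt)² = 71316.3 − 65178.09 = 6138.21
r = -1694.82 / √(5951.84 × 6138.21) = -1694.82 / 6044.3067 ≈ -0.280

-0.280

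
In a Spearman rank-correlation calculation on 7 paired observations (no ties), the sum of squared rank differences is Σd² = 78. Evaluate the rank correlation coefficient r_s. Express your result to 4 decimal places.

ρ = 1 − 6Σd² / [n(n²−1)] = 1 − 6×78 / (7×48)
  = 1 − 468/336 = 1 − 1.39286 ≈ -0.3929

-0.3929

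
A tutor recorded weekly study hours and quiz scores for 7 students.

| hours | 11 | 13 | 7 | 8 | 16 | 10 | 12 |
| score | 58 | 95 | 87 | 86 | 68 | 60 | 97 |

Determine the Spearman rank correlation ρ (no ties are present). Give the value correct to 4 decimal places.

0.1071

Rank hours: 4, 6, 1, 2, 7, 3, 5
Rank score: 1, 6, 5, 4, 3, 2, 7
d = rank(hours) − rank(score): 3, 0, -4, -2, 4, 1, -2; Σd² = 50
ρ = 1 − 6Σd² / [n(n²−1)] = 1 − 6×50 / (7×48) = 1 − 300/336 ≈ 0.1071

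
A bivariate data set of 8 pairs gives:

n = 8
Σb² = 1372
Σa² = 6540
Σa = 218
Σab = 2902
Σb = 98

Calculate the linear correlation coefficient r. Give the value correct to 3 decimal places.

r = (nΣab − ΣaΣb) / √[(nΣa² − (Σa)²)(nΣb² − (Σb)²)]
Numerator: 8×2902 − 218×98 = 1852
Denominator: √[(52320 − 47524)(10976 − 9604)] = √[4796 × 1372] = 2565.1729
r = 1852 / 2565.1729 ≈ 0.722

0.722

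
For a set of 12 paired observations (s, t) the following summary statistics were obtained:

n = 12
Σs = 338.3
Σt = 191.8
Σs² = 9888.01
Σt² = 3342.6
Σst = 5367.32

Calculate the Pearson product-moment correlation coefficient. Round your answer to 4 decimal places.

r = (nΣst − ΣsΣt) / √[(nΣs² − (Σs)²)(nΣt² − (Σt)²)]
Numerator: 12×5367.32 − 338.3×191.8 = -478.1
Denominator: √[(118656.12 − 114446.89)(40111.2 − 36787.24)] = √[4209.23 × 3323.96] = 3740.4962
r = -478.1 / 3740.4962 ≈ -0.1278

-0.1278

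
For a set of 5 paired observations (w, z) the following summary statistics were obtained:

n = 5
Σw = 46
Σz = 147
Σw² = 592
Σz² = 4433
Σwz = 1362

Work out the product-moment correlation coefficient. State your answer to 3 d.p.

0.070

r = (nΣwz − ΣwΣz) / √[(nΣw² − (Σw)²)(nΣz² − (Σz)²)]
Numerator: 5×1362 − 46×147 = 48
Denominator: √[(2960 − 2116)(22165 − 21609)] = √[844 × 556] = 685.0285
r = 48 / 685.0285 ≈ 0.070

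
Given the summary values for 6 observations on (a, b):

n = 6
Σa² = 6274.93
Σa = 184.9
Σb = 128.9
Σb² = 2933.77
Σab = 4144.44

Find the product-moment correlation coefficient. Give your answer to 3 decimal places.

r = (nΣab − ΣaΣb) / √[(nΣa² − (Σa)²)(nΣb² − (Σb)²)]
Numerator: 6×4144.44 − 184.9×128.9 = 1033.03
Denominator: √[(37649.58 − 34188.01)(17602.62 − 16615.21)] = √[3461.57 × 987.41] = 1848.7804
r = 1033.03 / 1848.7804 ≈ 0.559

0.559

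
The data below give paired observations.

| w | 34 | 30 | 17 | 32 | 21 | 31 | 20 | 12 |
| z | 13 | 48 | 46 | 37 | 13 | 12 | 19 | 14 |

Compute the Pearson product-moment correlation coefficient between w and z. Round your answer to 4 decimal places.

0.0746

n = 8, Σw = 197, Σz = 202, Σw² = 5315, Σz² = 6828, Σwz = 5041
nΣwz − ΣwΣz = 40328 − 39794 = 534
nΣw² − (Σw)² = 42520 − 38809 = 3711; nΣz² − (Σz)² = 54624 − 40804 = 13820
r = 534 / √(3711 × 13820) = 534 / 7161.4258 ≈ 0.0746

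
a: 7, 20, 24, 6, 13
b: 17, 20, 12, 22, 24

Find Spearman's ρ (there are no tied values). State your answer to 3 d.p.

Rank a: 2, 4, 5, 1, 3
Rank b: 2, 3, 1, 4, 5
d = rank(a) − rank(b): 0, 1, 4, -3, -2; Σd² = 30
ρ = 1 − 6Σd² / [n(n²−1)] = 1 − 6×30 / (5×24) = 1 − 180/120 ≈ -0.500

-0.500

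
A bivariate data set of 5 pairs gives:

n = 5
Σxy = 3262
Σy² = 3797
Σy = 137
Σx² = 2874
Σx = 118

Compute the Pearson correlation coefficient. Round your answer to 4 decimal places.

0.4639

r = (nΣxy − ΣxΣy) / √[(nΣx² − (Σx)²)(nΣy² − (Σy)²)]
Numerator: 5×3262 − 118×137 = 144
Denominator: √[(14370 − 13924)(18985 − 18769)] = √[446 × 216] = 310.3804
r = 144 / 310.3804 ≈ 0.4639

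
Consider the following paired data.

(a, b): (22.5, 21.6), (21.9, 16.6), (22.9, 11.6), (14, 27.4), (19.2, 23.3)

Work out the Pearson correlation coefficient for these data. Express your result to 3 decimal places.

n = 5, Σa = 100.5, Σb = 100.5, Σa² = 2074.91, Σb² = 2170.33, Σab = 1946.14
nΣab − ΣaΣb = 9730.7 − 10100.25 = -369.55
nΣa² − (Σa)² = 10374.55 − 10100.25 = 274.3; nΣb² − (Σb)² = 10851.65 − 10100.25 = 751.4
r = -369.55 / √(274.3 × 751.4) = -369.55 / 453.9923 ≈ -0.814

-0.814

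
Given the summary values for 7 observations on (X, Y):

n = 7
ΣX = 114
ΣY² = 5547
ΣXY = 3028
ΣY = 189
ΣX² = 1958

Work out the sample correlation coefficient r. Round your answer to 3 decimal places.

-0.236

r = (nΣXY − ΣXΣY) / √[(nΣX² − (ΣX)²)(nΣY² − (ΣY)²)]
Numerator: 7×3028 − 114×189 = -350
Denominator: √[(13706 − 12996)(38829 − 35721)] = √[710 × 3108] = 1485.4898
r = -350 / 1485.4898 ≈ -0.236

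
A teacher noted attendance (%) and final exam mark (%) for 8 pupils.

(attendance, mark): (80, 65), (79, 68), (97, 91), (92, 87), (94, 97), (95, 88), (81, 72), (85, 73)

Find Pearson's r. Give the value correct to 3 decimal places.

n = 8, Σx = 703, Σy = 641, Σx² = 62161, Σy² = 52365, Σxy = 56918
nΣxy − ΣxΣy = 455344 − 450623 = 4721
nΣx² − (Σx)² = 497288 − 494209 = 3079; nΣy² − (Σy)² = 418920 − 410881 = 8039
r = 4721 / √(3079 × 8039) = 4721 / 4975.1463 ≈ 0.949

0.949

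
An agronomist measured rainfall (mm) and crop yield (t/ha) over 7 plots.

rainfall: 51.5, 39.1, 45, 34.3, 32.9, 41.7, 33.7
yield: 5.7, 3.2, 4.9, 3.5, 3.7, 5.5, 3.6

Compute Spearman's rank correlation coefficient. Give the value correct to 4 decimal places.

Rank rainfall: 7, 4, 6, 3, 1, 5, 2
Rank yield: 7, 1, 5, 2, 4, 6, 3
d = rank(rainfall) − rank(yield): 0, 3, 1, 1, -3, -1, -1; Σd² = 22
ρ = 1 − 6Σd² / [n(n²−1)] = 1 − 6×22 / (7×48) = 1 − 132/336 ≈ 0.6071

0.6071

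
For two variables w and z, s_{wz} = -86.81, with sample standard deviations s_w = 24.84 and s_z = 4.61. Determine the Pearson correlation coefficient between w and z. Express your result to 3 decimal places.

r = Cov(w,z) / (s_w · s_z) = -86.81 / (24.84 × 4.61)
  = -86.81 / 114.5124 ≈ -0.758

-0.758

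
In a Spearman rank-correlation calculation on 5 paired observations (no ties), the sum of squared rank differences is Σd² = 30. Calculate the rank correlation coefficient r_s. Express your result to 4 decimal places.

-0.5000

ρ = 1 − 6Σd² / [n(n²−1)] = 1 − 6×30 / (5×24)
  = 1 − 180/120 = 1 − 1.50000 ≈ -0.5000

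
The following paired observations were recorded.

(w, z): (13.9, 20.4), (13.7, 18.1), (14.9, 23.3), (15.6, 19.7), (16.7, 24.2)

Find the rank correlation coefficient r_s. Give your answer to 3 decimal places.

0.700

Rank w: 2, 1, 3, 4, 5
Rank z: 3, 1, 4, 2, 5
d = rank(w) − rank(z): -1, 0, -1, 2, 0; Σd² = 6
ρ = 1 − 6Σd² / [n(n²−1)] = 1 − 6×6 / (5×24) = 1 − 36/120 ≈ 0.700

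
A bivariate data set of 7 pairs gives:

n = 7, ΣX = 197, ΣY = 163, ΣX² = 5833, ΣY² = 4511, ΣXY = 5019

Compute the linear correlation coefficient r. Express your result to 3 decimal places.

0.950

r = (nΣXY − ΣXΣY) / √[(nΣX² − (ΣX)²)(nΣY² − (ΣY)²)]
Numerator: 7×5019 − 197×163 = 3022
Denominator: √[(40831 − 38809)(31577 − 26569)] = √[2022 × 5008] = 3182.1653
r = 3022 / 3182.1653 ≈ 0.950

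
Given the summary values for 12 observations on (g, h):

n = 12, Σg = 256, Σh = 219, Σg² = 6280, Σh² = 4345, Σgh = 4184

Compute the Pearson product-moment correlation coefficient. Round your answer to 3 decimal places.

-0.914

r = (nΣgh − ΣgΣh) / √[(nΣg² − (Σg)²)(nΣh² − (Σh)²)]
Numerator: 12×4184 − 256×219 = -5856
Denominator: √[(75360 − 65536)(52140 − 47961)] = √[9824 × 4179] = 6407.3782
r = -5856 / 6407.3782 ≈ -0.914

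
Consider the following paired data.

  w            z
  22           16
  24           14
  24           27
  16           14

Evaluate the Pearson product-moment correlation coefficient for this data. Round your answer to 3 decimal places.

0.473

n = 4, Σw = 86, Σz = 71, Σw² = 1892, Σz² = 1377, Σwz = 1560
nΣwz − ΣwΣz = 6240 − 6106 = 134
nΣw² − (Σw)² = 7568 − 7396 = 172; nΣz² − (Σz)² = 5508 − 5041 = 467
r = 134 / √(172 × 467) = 134 / 283.4149 ≈ 0.473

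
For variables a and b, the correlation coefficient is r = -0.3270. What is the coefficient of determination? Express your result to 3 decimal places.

0.107

r² = (-0.3270)² = 0.107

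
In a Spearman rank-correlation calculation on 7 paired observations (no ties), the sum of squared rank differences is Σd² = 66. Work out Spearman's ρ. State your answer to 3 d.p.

-0.179

ρ = 1 − 6Σd² / [n(n²−1)] = 1 − 6×66 / (7×48)
  = 1 − 396/336 = 1 − 1.1786 ≈ -0.179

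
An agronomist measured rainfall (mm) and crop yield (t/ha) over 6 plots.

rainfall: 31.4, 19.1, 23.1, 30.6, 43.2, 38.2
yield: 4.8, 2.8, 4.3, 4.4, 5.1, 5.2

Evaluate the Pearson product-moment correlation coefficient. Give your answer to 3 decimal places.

0.868

n = 6, Σx = 185.6, Σy = 26.6, Σx² = 6146.22, Σy² = 121.78, Σxy = 857.13
nΣxy − ΣxΣy = 5142.78 − 4936.96 = 205.82
nΣx² − (Σx)² = 36877.32 − 34447.36 = 2429.96; nΣy² − (Σy)² = 730.68 − 707.56 = 23.12
r = 205.82 / √(2429.96 × 23.12) = 205.82 / 237.0246 ≈ 0.868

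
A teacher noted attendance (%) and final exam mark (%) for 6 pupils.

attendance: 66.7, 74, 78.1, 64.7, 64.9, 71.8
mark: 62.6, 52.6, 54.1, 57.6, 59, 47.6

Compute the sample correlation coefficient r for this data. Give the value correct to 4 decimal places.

-0.6190

n = 6, Σx = 420.2, Σy = 333.5, Σx² = 29577.84, Σy² = 18676.85, Σxy = 23266.53
nΣxy − ΣxΣy = 139599.18 − 140136.7 = -537.52
nΣx² − (Σx)² = 177467.04 − 176568.04 = 899; nΣy² − (Σy)² = 112061.1 − 111222.25 = 838.85
r = -537.52 / √(899 × 838.85) = -537.52 / 868.4044 ≈ -0.6190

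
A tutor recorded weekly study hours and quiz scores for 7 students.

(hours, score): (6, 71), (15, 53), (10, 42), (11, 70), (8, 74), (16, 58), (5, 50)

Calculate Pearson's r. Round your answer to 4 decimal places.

n = 7, Σx = 71, Σy = 418, Σx² = 827, Σy² = 25854, Σxy = 4181
nΣxy − ΣxΣy = 29267 − 29678 = -411
nΣx² − (Σx)² = 5789 − 5041 = 748; nΣy² − (Σy)² = 180978 − 174724 = 6254
r = -411 / √(748 × 6254) = -411 / 2162.8666 ≈ -0.1900

-0.1900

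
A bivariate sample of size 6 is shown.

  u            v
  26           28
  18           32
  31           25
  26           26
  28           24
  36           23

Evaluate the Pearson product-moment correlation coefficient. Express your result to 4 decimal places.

-0.9198

n = 6, Σu = 165, Σv = 158, Σu² = 4717, Σv² = 4214, Σuv = 4255
nΣuv − ΣuΣv = 25530 − 26070 = -540
nΣu² − (Σu)² = 28302 − 27225 = 1077; nΣv² − (Σv)² = 25284 − 24964 = 320
r = -540 / √(1077 × 320) = -540 / 587.0605 ≈ -0.9198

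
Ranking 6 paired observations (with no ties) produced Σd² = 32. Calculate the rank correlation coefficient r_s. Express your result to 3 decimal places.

0.086

ρ = 1 − 6Σd² / [n(n²−1)] = 1 − 6×32 / (6×35)
  = 1 − 192/210 = 1 − 0.9143 ≈ 0.086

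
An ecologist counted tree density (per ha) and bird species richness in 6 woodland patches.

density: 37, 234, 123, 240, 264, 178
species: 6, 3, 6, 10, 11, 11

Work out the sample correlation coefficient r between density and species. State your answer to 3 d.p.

0.346

n = 6, Σx = 1076, Σy = 47, Σx² = 230234, Σy² = 423, Σxy = 8924
nΣxy − ΣxΣy = 53544 − 50572 = 2972
nΣx² − (Σx)² = 1381404 − 1157776 = 223628; nΣy² − (Σy)² = 2538 − 2209 = 329
r = 2972 / √(223628 × 329) = 2972 / 8577.5062 ≈ 0.346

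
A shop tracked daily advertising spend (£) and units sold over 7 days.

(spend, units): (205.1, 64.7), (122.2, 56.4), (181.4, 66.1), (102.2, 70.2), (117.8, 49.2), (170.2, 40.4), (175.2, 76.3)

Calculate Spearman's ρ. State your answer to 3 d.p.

Rank spend: 7, 3, 6, 1, 2, 4, 5
Rank units: 4, 3, 5, 6, 2, 1, 7
d = rank(spend) − rank(units): 3, 0, 1, -5, 0, 3, -2; Σd² = 48
ρ = 1 − 6Σd² / [n(n²−1)] = 1 − 6×48 / (7×48) = 1 − 288/336 ≈ 0.143

0.143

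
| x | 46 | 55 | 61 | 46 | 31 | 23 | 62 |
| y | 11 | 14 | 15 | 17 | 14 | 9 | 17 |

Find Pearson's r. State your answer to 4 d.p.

n = 7, Σx = 324, Σy = 97, Σx² = 16312, Σy² = 1397, Σxy = 4668
nΣxy − ΣxΣy = 32676 − 31428 = 1248
nΣx² − (Σx)² = 114184 − 104976 = 9208; nΣy² − (Σy)² = 9779 − 9409 = 370
r = 1248 / √(9208 × 370) = 1248 / 1845.7952 ≈ 0.6761

0.6761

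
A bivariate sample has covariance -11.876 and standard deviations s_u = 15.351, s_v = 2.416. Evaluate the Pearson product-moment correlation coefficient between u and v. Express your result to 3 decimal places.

-0.320

r = Cov(u,v) / (s_u · s_v) = -11.876 / (15.351 × 2.416)
  = -11.876 / 37.0880 ≈ -0.320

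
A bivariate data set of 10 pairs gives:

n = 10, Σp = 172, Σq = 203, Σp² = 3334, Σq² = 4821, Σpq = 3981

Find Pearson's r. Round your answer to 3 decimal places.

0.954

r = (nΣpq − ΣpΣq) / √[(nΣp² − (Σp)²)(nΣq² − (Σq)²)]
Numerator: 10×3981 − 172×203 = 4894
Denominator: √[(33340 − 29584)(48210 − 41209)] = √[3756 × 7001] = 5127.9388
r = 4894 / 5127.9388 ≈ 0.954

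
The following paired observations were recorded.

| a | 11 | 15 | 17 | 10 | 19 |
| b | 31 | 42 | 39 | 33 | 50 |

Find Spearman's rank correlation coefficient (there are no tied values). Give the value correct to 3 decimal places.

Rank a: 2, 3, 4, 1, 5
Rank b: 1, 4, 3, 2, 5
d = rank(a) − rank(b): 1, -1, 1, -1, 0; Σd² = 4
ρ = 1 − 6Σd² / [n(n²−1)] = 1 − 6×4 / (5×24) = 1 − 24/120 ≈ 0.800

0.800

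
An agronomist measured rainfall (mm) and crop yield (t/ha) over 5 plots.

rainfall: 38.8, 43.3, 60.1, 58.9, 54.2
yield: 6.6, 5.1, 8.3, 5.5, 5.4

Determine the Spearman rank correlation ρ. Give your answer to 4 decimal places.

Rank rainfall: 1, 2, 5, 4, 3
Rank yield: 4, 1, 5, 3, 2
d = rank(rainfall) − rank(yield): -3, 1, 0, 1, 1; Σd² = 12
ρ = 1 − 6Σd² / [n(n²−1)] = 1 − 6×12 / (5×24) = 1 − 72/120 ≈ 0.4000

0.4000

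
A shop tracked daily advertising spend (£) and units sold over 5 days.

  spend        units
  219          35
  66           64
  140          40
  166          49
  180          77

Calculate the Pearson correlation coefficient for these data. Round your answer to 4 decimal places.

-0.3487

n = 5, Σx = 771, Σy = 265, Σx² = 131873, Σy² = 15251, Σxy = 39483
nΣxy − ΣxΣy = 197415 − 204315 = -6900
nΣx² − (Σx)² = 659365 − 594441 = 64924; nΣy² − (Σy)² = 76255 − 70225 = 6030
r = -6900 / √(64924 × 6030) = -6900 / 19786.1497 ≈ -0.3487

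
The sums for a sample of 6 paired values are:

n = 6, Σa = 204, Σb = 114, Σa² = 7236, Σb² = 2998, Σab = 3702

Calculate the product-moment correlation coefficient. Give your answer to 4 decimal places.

r = (nΣab − ΣaΣb) / √[(nΣa² − (Σa)²)(nΣb² − (Σb)²)]
Numerator: 6×3702 − 204×114 = -1044
Denominator: √[(43416 − 41616)(17988 − 12996)] = √[1800 × 4992] = 2997.5990
r = -1044 / 2997.5990 ≈ -0.3483

-0.3483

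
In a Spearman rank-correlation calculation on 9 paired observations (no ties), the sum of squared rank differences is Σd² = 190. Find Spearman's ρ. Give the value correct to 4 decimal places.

ρ = 1 − 6Σd² / [n(n²−1)] = 1 − 6×190 / (9×80)
  = 1 − 1140/720 = 1 − 1.58333 ≈ -0.5833

-0.5833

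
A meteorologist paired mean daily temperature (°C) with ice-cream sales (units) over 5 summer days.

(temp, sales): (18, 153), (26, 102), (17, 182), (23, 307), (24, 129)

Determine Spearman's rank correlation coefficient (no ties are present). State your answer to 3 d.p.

-0.700

Rank temp: 2, 5, 1, 3, 4
Rank sales: 3, 1, 4, 5, 2
d = rank(temp) − rank(sales): -1, 4, -3, -2, 2; Σd² = 34
ρ = 1 − 6Σd² / [n(n²−1)] = 1 − 6×34 / (5×24) = 1 − 204/120 ≈ -0.700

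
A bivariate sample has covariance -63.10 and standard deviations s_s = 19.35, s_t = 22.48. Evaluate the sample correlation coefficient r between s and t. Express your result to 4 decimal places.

r = Cov(s,t) / (s_s · s_t) = -63.10 / (19.35 × 22.48)
  = -63.10 / 434.9880 ≈ -0.1451

-0.1451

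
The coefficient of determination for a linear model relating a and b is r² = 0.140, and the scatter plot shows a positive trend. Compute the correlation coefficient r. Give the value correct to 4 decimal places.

0.3742

|r| = √0.140 = 0.3742
The association is positive, so r = 0.3742.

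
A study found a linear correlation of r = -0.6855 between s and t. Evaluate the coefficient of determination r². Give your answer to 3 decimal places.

r² = (-0.6855)² = 0.470

0.470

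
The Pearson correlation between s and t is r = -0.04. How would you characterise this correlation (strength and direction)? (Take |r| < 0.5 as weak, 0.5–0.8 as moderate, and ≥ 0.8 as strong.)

r = -0.04 < 0 so the relationship is negative.
|r| = 0.04, which falls in the weak range.

weak negative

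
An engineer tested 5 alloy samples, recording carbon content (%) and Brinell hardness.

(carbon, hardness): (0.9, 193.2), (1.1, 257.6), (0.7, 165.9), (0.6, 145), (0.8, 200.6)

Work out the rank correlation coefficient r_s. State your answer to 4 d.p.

0.9000

Rank carbon: 4, 5, 2, 1, 3
Rank hardness: 3, 5, 2, 1, 4
d = rank(carbon) − rank(hardness): 1, 0, 0, 0, -1; Σd² = 2
ρ = 1 − 6Σd² / [n(n²−1)] = 1 − 6×2 / (5×24) = 1 − 12/120 ≈ 0.9000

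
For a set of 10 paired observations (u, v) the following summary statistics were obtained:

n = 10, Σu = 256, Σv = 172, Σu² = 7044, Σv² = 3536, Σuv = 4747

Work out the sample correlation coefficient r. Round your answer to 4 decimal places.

r = (nΣuv − ΣuΣv) / √[(nΣu² − (Σu)²)(nΣv² − (Σv)²)]
Numerator: 10×4747 − 256×172 = 3438
Denominator: √[(70440 − 65536)(35360 − 29584)] = √[4904 × 5776] = 5322.1710
r = 3438 / 5322.1710 ≈ 0.6460

0.6460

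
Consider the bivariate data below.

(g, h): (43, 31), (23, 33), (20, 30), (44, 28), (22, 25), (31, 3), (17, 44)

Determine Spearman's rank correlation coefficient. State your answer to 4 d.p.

-0.3929

Rank g: 6, 4, 2, 7, 3, 5, 1
Rank h: 5, 6, 4, 3, 2, 1, 7
d = rank(g) − rank(h): 1, -2, -2, 4, 1, 4, -6; Σd² = 78
ρ = 1 − 6Σd² / [n(n²−1)] = 1 − 6×78 / (7×48) = 1 − 468/336 ≈ -0.3929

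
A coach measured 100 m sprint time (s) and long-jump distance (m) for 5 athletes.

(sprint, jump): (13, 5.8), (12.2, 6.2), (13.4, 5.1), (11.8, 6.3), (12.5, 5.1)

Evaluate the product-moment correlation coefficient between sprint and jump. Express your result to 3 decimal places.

n = 5, Σx = 62.9, Σy = 28.5, Σx² = 792.89, Σy² = 163.79, Σxy = 357.47
nΣxy − ΣxΣy = 1787.35 − 1792.65 = -5.3
nΣx² − (Σx)² = 3964.45 − 3956.41 = 8.04; nΣy² − (Σy)² = 818.95 − 812.25 = 6.7
r = -5.3 / √(8.04 × 6.7) = -5.3 / 7.3395 ≈ -0.722

-0.722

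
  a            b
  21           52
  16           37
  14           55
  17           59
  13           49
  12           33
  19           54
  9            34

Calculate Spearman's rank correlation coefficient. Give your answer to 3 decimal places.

Rank a: 8, 5, 4, 6, 3, 2, 7, 1
Rank b: 5, 3, 7, 8, 4, 1, 6, 2
d = rank(a) − rank(b): 3, 2, -3, -2, -1, 1, 1, -1; Σd² = 30
ρ = 1 − 6Σd² / [n(n²−1)] = 1 − 6×30 / (8×63) = 1 − 180/504 ≈ 0.643

0.643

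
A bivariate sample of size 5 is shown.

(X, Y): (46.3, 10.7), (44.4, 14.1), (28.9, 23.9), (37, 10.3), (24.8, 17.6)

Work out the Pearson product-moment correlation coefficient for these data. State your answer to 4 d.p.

n = 5, ΣX = 181.4, ΣY = 76.6, ΣX² = 6934.3, ΣY² = 1300.36, ΣXY = 2629.74
nΣXY − ΣXΣY = 13148.7 − 13895.24 = -746.54
nΣX² − (ΣX)² = 34671.5 − 32905.96 = 1765.54; nΣY² − (ΣY)² = 6501.8 − 5867.56 = 634.24
r = -746.54 / √(1765.54 × 634.24) = -746.54 / 1058.1947 ≈ -0.7055

-0.7055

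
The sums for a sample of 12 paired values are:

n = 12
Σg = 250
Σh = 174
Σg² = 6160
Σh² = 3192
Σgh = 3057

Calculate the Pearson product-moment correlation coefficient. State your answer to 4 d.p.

-0.7119

r = (nΣgh − ΣgΣh) / √[(nΣg² − (Σg)²)(nΣh² − (Σh)²)]
Numerator: 12×3057 − 250×174 = -6816
Denominator: √[(73920 − 62500)(38304 − 30276)] = √[11420 × 8028] = 9574.9548
r = -6816 / 9574.9548 ≈ -0.7119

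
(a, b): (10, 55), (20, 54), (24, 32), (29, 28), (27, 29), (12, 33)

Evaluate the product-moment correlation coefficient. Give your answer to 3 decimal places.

-0.625

n = 6, Σa = 122, Σb = 231, Σa² = 2790, Σb² = 9679, Σab = 4389
nΣab − ΣaΣb = 26334 − 28182 = -1848
nΣa² − (Σa)² = 16740 − 14884 = 1856; nΣb² − (Σb)² = 58074 − 53361 = 4713
r = -1848 / √(1856 × 4713) = -1848 / 2957.5882 ≈ -0.625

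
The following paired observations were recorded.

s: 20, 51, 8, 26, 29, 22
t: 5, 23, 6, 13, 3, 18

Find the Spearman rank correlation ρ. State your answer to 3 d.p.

Rank s: 2, 6, 1, 4, 5, 3
Rank t: 2, 6, 3, 4, 1, 5
d = rank(s) − rank(t): 0, 0, -2, 0, 4, -2; Σd² = 24
ρ = 1 − 6Σd² / [n(n²−1)] = 1 − 6×24 / (6×35) = 1 − 144/210 ≈ 0.314

0.314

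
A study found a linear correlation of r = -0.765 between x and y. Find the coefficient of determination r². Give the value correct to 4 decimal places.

0.5852

r² = (-0.765)² = 0.5852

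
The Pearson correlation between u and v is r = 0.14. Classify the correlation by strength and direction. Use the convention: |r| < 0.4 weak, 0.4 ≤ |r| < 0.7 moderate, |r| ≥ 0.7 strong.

weak positive

r = 0.14 > 0 so the relationship is positive.
|r| = 0.14, which falls in the weak range.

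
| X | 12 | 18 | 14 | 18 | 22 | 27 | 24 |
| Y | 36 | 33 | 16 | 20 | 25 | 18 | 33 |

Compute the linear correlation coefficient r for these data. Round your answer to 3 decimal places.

n = 7, ΣX = 135, ΣY = 181, ΣX² = 2777, ΣY² = 5079, ΣXY = 3438
nΣXY − ΣXΣY = 24066 − 24435 = -369
nΣX² − (ΣX)² = 19439 − 18225 = 1214; nΣY² − (ΣY)² = 35553 − 32761 = 2792
r = -369 / √(1214 × 2792) = -369 / 1841.0562 ≈ -0.200

-0.200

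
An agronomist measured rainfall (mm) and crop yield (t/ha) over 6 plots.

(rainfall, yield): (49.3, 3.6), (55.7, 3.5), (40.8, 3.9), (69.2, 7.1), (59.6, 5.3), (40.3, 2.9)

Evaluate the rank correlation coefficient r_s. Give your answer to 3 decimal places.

0.771

Rank rainfall: 3, 4, 2, 6, 5, 1
Rank yield: 3, 2, 4, 6, 5, 1
d = rank(rainfall) − rank(yield): 0, 2, -2, 0, 0, 0; Σd² = 8
ρ = 1 − 6Σd² / [n(n²−1)] = 1 − 6×8 / (6×35) = 1 − 48/210 ≈ 0.771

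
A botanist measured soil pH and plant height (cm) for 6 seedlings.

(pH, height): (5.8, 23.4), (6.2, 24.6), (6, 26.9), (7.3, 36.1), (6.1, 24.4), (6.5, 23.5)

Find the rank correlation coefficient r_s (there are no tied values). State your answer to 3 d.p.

0.486

Rank pH: 1, 4, 2, 6, 3, 5
Rank height: 1, 4, 5, 6, 3, 2
d = rank(pH) − rank(height): 0, 0, -3, 0, 0, 3; Σd² = 18
ρ = 1 − 6Σd² / [n(n²−1)] = 1 − 6×18 / (6×35) = 1 − 108/210 ≈ 0.486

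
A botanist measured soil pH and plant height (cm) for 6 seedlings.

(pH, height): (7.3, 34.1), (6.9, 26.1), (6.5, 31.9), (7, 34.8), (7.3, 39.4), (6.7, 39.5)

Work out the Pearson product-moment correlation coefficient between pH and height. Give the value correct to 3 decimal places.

0.239

n = 6, Σx = 41.7, Σy = 205.8, Σx² = 290.33, Σy² = 7185.28, Σxy = 1432.24
nΣxy − ΣxΣy = 8593.44 − 8581.86 = 11.58
nΣx² − (Σx)² = 1741.98 − 1738.89 = 3.09; nΣy² − (Σy)² = 43111.68 − 42353.64 = 758.04
r = 11.58 / √(3.09 × 758.04) = 11.58 / 48.3978 ≈ 0.239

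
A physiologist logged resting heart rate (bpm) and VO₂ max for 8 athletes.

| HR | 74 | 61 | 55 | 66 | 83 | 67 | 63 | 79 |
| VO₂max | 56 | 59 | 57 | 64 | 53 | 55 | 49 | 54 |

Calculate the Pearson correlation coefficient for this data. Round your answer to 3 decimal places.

n = 8, Σx = 548, Σy = 447, Σx² = 38166, Σy² = 25113, Σxy = 30539
nΣxy − ΣxΣy = 244312 − 244956 = -644
nΣx² − (Σx)² = 305328 − 300304 = 5024; nΣy² − (Σy)² = 200904 − 199809 = 1095
r = -644 / √(5024 × 1095) = -644 / 2345.4808 ≈ -0.275

-0.275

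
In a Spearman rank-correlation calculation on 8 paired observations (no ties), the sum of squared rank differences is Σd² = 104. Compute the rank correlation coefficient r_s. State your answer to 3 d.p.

ρ = 1 − 6Σd² / [n(n²−1)] = 1 − 6×104 / (8×63)
  = 1 − 624/504 = 1 − 1.2381 ≈ -0.238

-0.238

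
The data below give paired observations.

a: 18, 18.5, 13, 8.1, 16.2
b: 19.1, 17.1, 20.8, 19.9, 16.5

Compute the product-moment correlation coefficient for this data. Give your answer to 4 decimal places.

n = 5, Σa = 73.8, Σb = 93.4, Σa² = 1163.3, Σb² = 1758.12, Σab = 1359.04
nΣab − ΣaΣb = 6795.2 − 6892.92 = -97.72
nΣa² − (Σa)² = 5816.5 − 5446.44 = 370.06; nΣb² − (Σb)² = 8790.6 − 8723.56 = 67.04
r = -97.72 / √(370.06 × 67.04) = -97.72 / 157.5082 ≈ -0.6204

-0.6204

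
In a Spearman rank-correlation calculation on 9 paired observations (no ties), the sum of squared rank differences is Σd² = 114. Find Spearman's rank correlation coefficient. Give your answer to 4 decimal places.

ρ = 1 − 6Σd² / [n(n²−1)] = 1 − 6×114 / (9×80)
  = 1 − 684/720 = 1 − 0.95000 ≈ 0.0500

0.0500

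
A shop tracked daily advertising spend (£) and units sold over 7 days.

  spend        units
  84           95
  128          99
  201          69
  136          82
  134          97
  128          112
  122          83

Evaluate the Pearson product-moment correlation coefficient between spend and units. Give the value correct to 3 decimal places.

n = 7, Σx = 933, Σy = 637, Σx² = 131561, Σy² = 59153, Σxy = 83133
nΣxy − ΣxΣy = 581931 − 594321 = -12390
nΣx² − (Σx)² = 920927 − 870489 = 50438; nΣy² − (Σy)² = 414071 − 405769 = 8302
r = -12390 / √(50438 × 8302) = -12390 / 20463.0466 ≈ -0.605

-0.605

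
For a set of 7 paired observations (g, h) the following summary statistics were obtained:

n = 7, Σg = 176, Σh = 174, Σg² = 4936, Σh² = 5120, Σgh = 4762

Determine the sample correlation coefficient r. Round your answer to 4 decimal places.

r = (nΣgh − ΣgΣh) / √[(nΣg² − (Σg)²)(nΣh² − (Σh)²)]
Numerator: 7×4762 − 176×174 = 2710
Denominator: √[(34552 − 30976)(35840 − 30276)] = √[3576 × 5564] = 4460.5901
r = 2710 / 4460.5901 ≈ 0.6075

0.6075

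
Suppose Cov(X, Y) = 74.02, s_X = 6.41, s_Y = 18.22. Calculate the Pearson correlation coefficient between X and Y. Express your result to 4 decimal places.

r = Cov(X,Y) / (s_X · s_Y) = 74.02 / (6.41 × 18.22)
  = 74.02 / 116.7902 ≈ 0.6338

0.6338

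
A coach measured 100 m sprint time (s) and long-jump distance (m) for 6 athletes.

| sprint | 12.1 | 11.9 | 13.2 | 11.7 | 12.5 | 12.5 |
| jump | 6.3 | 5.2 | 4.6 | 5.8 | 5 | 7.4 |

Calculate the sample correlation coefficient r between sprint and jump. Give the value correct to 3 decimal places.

-0.281

n = 6, Σx = 73.9, Σy = 34.3, Σx² = 911.65, Σy² = 201.29, Σxy = 421.69
nΣxy − ΣxΣy = 2530.14 − 2534.77 = -4.63
nΣx² − (Σx)² = 5469.9 − 5461.21 = 8.69; nΣy² − (Σy)² = 1207.74 − 1176.49 = 31.25
r = -4.63 / √(8.69 × 31.25) = -4.63 / 16.4792 ≈ -0.281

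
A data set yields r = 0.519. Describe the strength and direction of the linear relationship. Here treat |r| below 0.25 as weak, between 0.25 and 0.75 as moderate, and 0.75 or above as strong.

moderate positive

r = 0.519 > 0 so the relationship is positive.
|r| = 0.519, which falls in the moderate range.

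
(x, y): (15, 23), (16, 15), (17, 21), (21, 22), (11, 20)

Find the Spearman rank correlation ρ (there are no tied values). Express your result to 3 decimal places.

Rank x: 2, 3, 4, 5, 1
Rank y: 5, 1, 3, 4, 2
d = rank(x) − rank(y): -3, 2, 1, 1, -1; Σd² = 16
ρ = 1 − 6Σd² / [n(n²−1)] = 1 − 6×16 / (5×24) = 1 − 96/120 ≈ 0.200

0.200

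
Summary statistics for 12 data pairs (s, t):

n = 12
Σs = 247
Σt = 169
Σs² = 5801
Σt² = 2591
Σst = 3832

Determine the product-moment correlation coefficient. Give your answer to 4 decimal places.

0.9089

r = (nΣst − ΣsΣt) / √[(nΣs² − (Σs)²)(nΣt² − (Σt)²)]
Numerator: 12×3832 − 247×169 = 4241
Denominator: √[(69612 − 61009)(31092 − 28561)] = √[8603 × 2531] = 4666.2826
r = 4241 / 4666.2826 ≈ 0.9089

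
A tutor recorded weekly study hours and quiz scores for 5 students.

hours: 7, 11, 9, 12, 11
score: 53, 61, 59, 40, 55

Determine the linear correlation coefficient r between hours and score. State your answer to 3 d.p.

n = 5, Σx = 50, Σy = 268, Σx² = 516, Σy² = 14636, Σxy = 2658
nΣxy − ΣxΣy = 13290 − 13400 = -110
nΣx² − (Σx)² = 2580 − 2500 = 80; nΣy² − (Σy)² = 73180 − 71824 = 1356
r = -110 / √(80 × 1356) = -110 / 329.3630 ≈ -0.334

-0.334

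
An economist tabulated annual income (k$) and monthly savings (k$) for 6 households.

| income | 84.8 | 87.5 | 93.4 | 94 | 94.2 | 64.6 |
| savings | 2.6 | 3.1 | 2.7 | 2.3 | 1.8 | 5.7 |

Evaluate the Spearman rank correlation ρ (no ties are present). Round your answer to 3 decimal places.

-0.829

Rank income: 2, 3, 4, 5, 6, 1
Rank savings: 3, 5, 4, 2, 1, 6
d = rank(income) − rank(savings): -1, -2, 0, 3, 5, -5; Σd² = 64
ρ = 1 − 6Σd² / [n(n²−1)] = 1 − 6×64 / (6×35) = 1 − 384/210 ≈ -0.829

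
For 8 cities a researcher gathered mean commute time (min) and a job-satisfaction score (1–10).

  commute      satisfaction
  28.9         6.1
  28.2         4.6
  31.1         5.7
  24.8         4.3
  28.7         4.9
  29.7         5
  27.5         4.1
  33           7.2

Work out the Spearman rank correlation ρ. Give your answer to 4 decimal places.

0.9048

Rank commute: 5, 3, 7, 1, 4, 6, 2, 8
Rank satisfaction: 7, 3, 6, 2, 4, 5, 1, 8
d = rank(commute) − rank(satisfaction): -2, 0, 1, -1, 0, 1, 1, 0; Σd² = 8
ρ = 1 − 6Σd² / [n(n²−1)] = 1 − 6×8 / (8×63) = 1 − 48/504 ≈ 0.9048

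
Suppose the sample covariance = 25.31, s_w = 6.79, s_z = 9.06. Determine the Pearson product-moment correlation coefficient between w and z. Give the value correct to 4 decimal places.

r = Cov(w,z) / (s_w · s_z) = 25.31 / (6.79 × 9.06)
  = 25.31 / 61.5174 ≈ 0.4114

0.4114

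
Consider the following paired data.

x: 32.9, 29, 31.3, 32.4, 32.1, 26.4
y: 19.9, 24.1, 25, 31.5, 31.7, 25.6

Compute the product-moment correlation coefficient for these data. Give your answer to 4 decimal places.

n = 6, Σx = 184.1, Σy = 157.8, Σx² = 5680.23, Σy² = 4254.32, Σxy = 4850.12
nΣxy − ΣxΣy = 29100.72 − 29050.98 = 49.74
nΣx² − (Σx)² = 34081.38 − 33892.81 = 188.57; nΣy² − (Σy)² = 25525.92 − 24900.84 = 625.08
r = 49.74 / √(188.57 × 625.08) = 49.74 / 343.3240 ≈ 0.1449

0.1449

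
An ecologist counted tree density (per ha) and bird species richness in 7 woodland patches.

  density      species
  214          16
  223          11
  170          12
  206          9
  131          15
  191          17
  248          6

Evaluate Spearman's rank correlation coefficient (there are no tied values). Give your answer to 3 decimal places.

-0.536

Rank density: 5, 6, 2, 4, 1, 3, 7
Rank species: 6, 3, 4, 2, 5, 7, 1
d = rank(density) − rank(species): -1, 3, -2, 2, -4, -4, 6; Σd² = 86
ρ = 1 − 6Σd² / [n(n²−1)] = 1 − 6×86 / (7×48) = 1 − 516/336 ≈ -0.536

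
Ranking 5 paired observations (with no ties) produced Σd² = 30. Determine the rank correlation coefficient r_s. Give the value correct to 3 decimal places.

-0.500

ρ = 1 − 6Σd² / [n(n²−1)] = 1 − 6×30 / (5×24)
  = 1 − 180/120 = 1 − 1.5000 ≈ -0.500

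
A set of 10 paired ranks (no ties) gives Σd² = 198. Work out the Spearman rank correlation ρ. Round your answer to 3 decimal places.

-0.200

ρ = 1 − 6Σd² / [n(n²−1)] = 1 − 6×198 / (10×99)
  = 1 − 1188/990 = 1 − 1.2000 ≈ -0.200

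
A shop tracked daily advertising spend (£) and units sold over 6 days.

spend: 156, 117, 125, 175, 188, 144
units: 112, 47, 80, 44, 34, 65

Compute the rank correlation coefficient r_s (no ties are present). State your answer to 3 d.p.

Rank spend: 4, 1, 2, 5, 6, 3
Rank units: 6, 3, 5, 2, 1, 4
d = rank(spend) − rank(units): -2, -2, -3, 3, 5, -1; Σd² = 52
ρ = 1 − 6Σd² / [n(n²−1)] = 1 − 6×52 / (6×35) = 1 − 312/210 ≈ -0.486

-0.486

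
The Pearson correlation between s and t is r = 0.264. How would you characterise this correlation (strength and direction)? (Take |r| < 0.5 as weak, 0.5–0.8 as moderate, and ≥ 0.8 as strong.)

weak positive

r = 0.264 > 0 so the relationship is positive.
|r| = 0.264, which falls in the weak range.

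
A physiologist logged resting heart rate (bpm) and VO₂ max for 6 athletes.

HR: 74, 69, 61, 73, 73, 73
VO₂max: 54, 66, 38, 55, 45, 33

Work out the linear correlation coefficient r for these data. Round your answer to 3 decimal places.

0.203

n = 6, Σx = 423, Σy = 291, Σx² = 29945, Σy² = 14855, Σxy = 20577
nΣxy − ΣxΣy = 123462 − 123093 = 369
nΣx² − (Σx)² = 179670 − 178929 = 741; nΣy² − (Σy)² = 89130 − 84681 = 4449
r = 369 / √(741 × 4449) = 369 / 1815.6842 ≈ 0.203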